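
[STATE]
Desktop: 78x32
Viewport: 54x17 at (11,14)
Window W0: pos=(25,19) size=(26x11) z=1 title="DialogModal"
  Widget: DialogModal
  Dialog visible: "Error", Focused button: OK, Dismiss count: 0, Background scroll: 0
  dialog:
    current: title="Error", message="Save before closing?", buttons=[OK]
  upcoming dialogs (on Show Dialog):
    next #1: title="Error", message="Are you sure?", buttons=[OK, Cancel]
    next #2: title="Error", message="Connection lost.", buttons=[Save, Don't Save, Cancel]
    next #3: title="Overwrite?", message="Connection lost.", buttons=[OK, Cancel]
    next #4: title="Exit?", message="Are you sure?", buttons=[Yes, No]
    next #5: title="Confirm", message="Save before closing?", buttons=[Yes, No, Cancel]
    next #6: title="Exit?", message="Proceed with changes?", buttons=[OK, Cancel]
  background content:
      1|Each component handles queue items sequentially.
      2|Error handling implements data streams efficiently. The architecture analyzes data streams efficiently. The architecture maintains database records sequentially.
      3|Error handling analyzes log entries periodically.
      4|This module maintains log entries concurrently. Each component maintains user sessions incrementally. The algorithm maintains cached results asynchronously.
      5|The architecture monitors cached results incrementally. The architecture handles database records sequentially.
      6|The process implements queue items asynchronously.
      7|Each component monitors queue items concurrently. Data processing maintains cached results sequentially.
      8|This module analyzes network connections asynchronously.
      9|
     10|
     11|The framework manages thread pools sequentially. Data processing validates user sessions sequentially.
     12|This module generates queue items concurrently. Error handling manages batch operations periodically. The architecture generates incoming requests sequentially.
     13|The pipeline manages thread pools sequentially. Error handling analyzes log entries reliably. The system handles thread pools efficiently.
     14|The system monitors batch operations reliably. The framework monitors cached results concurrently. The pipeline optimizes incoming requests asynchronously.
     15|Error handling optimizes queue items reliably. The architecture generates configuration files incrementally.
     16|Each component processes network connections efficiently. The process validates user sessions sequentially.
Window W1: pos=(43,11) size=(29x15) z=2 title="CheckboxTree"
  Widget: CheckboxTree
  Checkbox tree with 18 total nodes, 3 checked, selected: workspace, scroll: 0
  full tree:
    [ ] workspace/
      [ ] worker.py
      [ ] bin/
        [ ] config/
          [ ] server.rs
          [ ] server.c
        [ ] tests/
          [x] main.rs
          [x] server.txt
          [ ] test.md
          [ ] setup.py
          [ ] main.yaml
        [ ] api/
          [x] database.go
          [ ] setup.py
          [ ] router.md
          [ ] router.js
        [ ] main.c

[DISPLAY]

                                ┃>[-] workspace/      
                                ┃   [ ] worker.py     
                                ┃   [-] bin/          
                                ┃     [ ] config/     
                                ┃       [ ] server.rs 
              ┏━━━━━━━━━━━━━━━━━┃       [ ] server.c  
              ┃ DialogModal     ┃     [-] tests/      
              ┠─────────────────┃       [x] main.rs   
              ┃Each component ha┃       [x] server.txt
              ┃Er┌──────────────┃       [ ] test.md   
              ┃Er│      Error   ┃       [ ] setup.py  
              ┃Th│Save before cl┗━━━━━━━━━━━━━━━━━━━━━
              ┃Th│       [OK]       │or┃              
              ┃Th└──────────────────┘ q┃              
              ┃Each component monitors ┃              
              ┗━━━━━━━━━━━━━━━━━━━━━━━━┛              
                                                      


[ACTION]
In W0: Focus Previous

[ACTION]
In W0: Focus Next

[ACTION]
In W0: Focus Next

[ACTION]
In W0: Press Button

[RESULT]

                                ┃>[-] workspace/      
                                ┃   [ ] worker.py     
                                ┃   [-] bin/          
                                ┃     [ ] config/     
                                ┃       [ ] server.rs 
              ┏━━━━━━━━━━━━━━━━━┃       [ ] server.c  
              ┃ DialogModal     ┃     [-] tests/      
              ┠─────────────────┃       [x] main.rs   
              ┃Each component ha┃       [x] server.txt
              ┃Error handling im┃       [ ] test.md   
              ┃Error handling an┃       [ ] setup.py  
              ┃This module maint┗━━━━━━━━━━━━━━━━━━━━━
              ┃The architecture monitor┃              
              ┃The process implements q┃              
              ┃Each component monitors ┃              
              ┗━━━━━━━━━━━━━━━━━━━━━━━━┛              
                                                      


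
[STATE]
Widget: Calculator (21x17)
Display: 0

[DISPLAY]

                    0
┌───┬───┬───┬───┐    
│ 7 │ 8 │ 9 │ ÷ │    
├───┼───┼───┼───┤    
│ 4 │ 5 │ 6 │ × │    
├───┼───┼───┼───┤    
│ 1 │ 2 │ 3 │ - │    
├───┼───┼───┼───┤    
│ 0 │ . │ = │ + │    
├───┼───┼───┼───┤    
│ C │ MC│ MR│ M+│    
└───┴───┴───┴───┘    
                     
                     
                     
                     
                     


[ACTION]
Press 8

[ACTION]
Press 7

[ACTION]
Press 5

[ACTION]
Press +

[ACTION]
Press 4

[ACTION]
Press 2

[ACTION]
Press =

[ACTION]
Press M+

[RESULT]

                  917
┌───┬───┬───┬───┐    
│ 7 │ 8 │ 9 │ ÷ │    
├───┼───┼───┼───┤    
│ 4 │ 5 │ 6 │ × │    
├───┼───┼───┼───┤    
│ 1 │ 2 │ 3 │ - │    
├───┼───┼───┼───┤    
│ 0 │ . │ = │ + │    
├───┼───┼───┼───┤    
│ C │ MC│ MR│ M+│    
└───┴───┴───┴───┘    
                     
                     
                     
                     
                     


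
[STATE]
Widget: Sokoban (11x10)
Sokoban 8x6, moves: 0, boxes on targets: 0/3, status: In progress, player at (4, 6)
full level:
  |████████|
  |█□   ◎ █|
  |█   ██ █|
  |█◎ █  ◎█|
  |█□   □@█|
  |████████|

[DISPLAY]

████████   
█□   ◎ █   
█   ██ █   
█◎ █  ◎█   
█□   □@█   
████████   
Moves: 0  0
           
           
           


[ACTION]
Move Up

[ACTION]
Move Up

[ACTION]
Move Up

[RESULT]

████████   
█□   ◎@█   
█   ██ █   
█◎ █  ◎█   
█□   □ █   
████████   
Moves: 3  0
           
           
           


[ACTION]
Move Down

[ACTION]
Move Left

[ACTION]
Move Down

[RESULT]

████████   
█□   ◎ █   
█   ██ █   
█◎ █  +█   
█□   □ █   
████████   
Moves: 5  0
           
           
           


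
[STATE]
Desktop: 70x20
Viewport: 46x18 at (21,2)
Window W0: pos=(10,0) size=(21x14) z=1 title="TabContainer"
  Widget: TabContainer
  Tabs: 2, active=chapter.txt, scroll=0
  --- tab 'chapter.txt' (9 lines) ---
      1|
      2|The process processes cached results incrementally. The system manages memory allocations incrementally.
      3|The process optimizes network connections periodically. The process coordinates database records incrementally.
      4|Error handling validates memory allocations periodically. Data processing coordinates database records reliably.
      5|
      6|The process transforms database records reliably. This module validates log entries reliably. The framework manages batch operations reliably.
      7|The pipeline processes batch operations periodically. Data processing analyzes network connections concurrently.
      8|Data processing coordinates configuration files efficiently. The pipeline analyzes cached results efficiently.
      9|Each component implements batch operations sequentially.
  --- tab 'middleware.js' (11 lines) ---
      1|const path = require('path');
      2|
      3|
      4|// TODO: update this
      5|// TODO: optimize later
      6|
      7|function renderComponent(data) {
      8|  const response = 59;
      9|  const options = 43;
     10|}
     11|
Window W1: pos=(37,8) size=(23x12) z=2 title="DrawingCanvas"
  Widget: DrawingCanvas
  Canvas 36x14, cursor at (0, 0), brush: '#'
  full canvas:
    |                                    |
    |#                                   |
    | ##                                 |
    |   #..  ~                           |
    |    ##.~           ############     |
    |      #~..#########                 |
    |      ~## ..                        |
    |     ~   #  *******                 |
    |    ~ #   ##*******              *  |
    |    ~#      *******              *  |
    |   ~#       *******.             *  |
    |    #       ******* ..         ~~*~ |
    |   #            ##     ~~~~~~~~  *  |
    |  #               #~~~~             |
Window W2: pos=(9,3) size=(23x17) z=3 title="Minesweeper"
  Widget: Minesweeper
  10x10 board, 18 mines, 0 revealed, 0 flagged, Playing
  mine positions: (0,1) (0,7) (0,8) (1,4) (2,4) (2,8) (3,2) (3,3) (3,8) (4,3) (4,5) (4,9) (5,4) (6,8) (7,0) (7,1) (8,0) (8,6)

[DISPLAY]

─────────┨                                    
━━━━━━━━━━┓                                   
r         ┃                                   
──────────┨                                   
          ┃                                   
          ┃                                   
          ┃     ┏━━━━━━━━━━━━━━━━━━━━━┓       
          ┃     ┃ DrawingCanvas       ┃       
          ┃     ┠─────────────────────┨       
          ┃     ┃+                    ┃       
          ┃     ┃#                    ┃       
          ┃     ┃ ##                  ┃       
          ┃     ┃   #..  ~            ┃       
          ┃     ┃    ##.~           ##┃       
          ┃     ┃      #~..#########  ┃       
          ┃     ┃      ~## ..         ┃       
          ┃     ┃     ~   #  *******  ┃       
━━━━━━━━━━┛     ┗━━━━━━━━━━━━━━━━━━━━━┛       


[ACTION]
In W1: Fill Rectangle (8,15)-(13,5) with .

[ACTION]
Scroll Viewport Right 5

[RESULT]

──────┨                                       
━━━━━━━┓                                      
       ┃                                      
───────┨                                      
       ┃                                      
       ┃                                      
       ┃     ┏━━━━━━━━━━━━━━━━━━━━━┓          
       ┃     ┃ DrawingCanvas       ┃          
       ┃     ┠─────────────────────┨          
       ┃     ┃+                    ┃          
       ┃     ┃#                    ┃          
       ┃     ┃ ##                  ┃          
       ┃     ┃   #..  ~            ┃          
       ┃     ┃    ##.~           ##┃          
       ┃     ┃      #~..#########  ┃          
       ┃     ┃      ~## ..         ┃          
       ┃     ┃     ~   #  *******  ┃          
━━━━━━━┛     ┗━━━━━━━━━━━━━━━━━━━━━┛          


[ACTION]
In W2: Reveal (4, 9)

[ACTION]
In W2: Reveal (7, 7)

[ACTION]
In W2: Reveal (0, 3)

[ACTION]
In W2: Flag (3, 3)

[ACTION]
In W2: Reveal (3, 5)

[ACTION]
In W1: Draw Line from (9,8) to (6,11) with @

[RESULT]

──────┨                                       
━━━━━━━┓                                      
       ┃                                      
───────┨                                      
       ┃                                      
       ┃                                      
       ┃     ┏━━━━━━━━━━━━━━━━━━━━━┓          
       ┃     ┃ DrawingCanvas       ┃          
       ┃     ┠─────────────────────┨          
       ┃     ┃+                    ┃          
       ┃     ┃#                    ┃          
       ┃     ┃ ##                  ┃          
       ┃     ┃   #..  ~            ┃          
       ┃     ┃    ##.~           ##┃          
       ┃     ┃      #~..#########  ┃          
       ┃     ┃      ~## .@         ┃          
       ┃     ┃     ~   #@ *******  ┃          
━━━━━━━┛     ┗━━━━━━━━━━━━━━━━━━━━━┛          


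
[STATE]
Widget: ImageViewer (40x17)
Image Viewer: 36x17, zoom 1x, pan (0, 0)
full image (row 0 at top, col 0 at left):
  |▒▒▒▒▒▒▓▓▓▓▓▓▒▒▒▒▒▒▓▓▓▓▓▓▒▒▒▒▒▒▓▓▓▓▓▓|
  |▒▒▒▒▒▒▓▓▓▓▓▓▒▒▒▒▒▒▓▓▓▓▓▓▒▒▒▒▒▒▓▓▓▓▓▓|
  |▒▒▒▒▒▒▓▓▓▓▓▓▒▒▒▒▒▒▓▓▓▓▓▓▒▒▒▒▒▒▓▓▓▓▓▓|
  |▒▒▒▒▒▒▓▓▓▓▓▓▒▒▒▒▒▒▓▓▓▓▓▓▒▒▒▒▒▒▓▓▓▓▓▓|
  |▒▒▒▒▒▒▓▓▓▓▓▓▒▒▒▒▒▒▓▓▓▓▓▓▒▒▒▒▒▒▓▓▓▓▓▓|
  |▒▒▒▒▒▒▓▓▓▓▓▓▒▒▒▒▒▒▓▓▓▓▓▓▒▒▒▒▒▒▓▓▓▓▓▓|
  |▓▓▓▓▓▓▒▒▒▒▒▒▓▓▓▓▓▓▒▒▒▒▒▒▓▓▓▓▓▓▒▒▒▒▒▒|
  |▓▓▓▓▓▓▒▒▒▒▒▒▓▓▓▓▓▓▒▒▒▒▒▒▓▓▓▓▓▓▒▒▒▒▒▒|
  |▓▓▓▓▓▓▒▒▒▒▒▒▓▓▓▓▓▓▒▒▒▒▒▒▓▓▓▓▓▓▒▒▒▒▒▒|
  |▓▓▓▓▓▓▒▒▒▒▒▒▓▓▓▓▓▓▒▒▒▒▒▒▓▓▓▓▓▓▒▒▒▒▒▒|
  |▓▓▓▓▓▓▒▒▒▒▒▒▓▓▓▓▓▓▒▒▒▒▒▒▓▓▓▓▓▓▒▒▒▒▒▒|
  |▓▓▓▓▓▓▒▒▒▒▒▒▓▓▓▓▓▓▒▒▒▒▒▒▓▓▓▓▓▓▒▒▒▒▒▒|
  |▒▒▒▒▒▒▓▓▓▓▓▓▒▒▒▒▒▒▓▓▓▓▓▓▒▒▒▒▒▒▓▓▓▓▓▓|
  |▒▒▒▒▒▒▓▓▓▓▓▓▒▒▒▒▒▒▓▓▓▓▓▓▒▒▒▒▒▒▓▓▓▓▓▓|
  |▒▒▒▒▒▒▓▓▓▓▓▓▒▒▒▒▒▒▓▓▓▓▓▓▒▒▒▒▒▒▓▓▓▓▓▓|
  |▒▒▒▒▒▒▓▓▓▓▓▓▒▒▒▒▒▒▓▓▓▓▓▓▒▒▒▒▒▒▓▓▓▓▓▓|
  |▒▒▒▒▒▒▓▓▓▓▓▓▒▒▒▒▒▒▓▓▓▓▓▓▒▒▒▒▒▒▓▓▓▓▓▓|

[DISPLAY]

▒▒▒▒▒▒▓▓▓▓▓▓▒▒▒▒▒▒▓▓▓▓▓▓▒▒▒▒▒▒▓▓▓▓▓▓    
▒▒▒▒▒▒▓▓▓▓▓▓▒▒▒▒▒▒▓▓▓▓▓▓▒▒▒▒▒▒▓▓▓▓▓▓    
▒▒▒▒▒▒▓▓▓▓▓▓▒▒▒▒▒▒▓▓▓▓▓▓▒▒▒▒▒▒▓▓▓▓▓▓    
▒▒▒▒▒▒▓▓▓▓▓▓▒▒▒▒▒▒▓▓▓▓▓▓▒▒▒▒▒▒▓▓▓▓▓▓    
▒▒▒▒▒▒▓▓▓▓▓▓▒▒▒▒▒▒▓▓▓▓▓▓▒▒▒▒▒▒▓▓▓▓▓▓    
▒▒▒▒▒▒▓▓▓▓▓▓▒▒▒▒▒▒▓▓▓▓▓▓▒▒▒▒▒▒▓▓▓▓▓▓    
▓▓▓▓▓▓▒▒▒▒▒▒▓▓▓▓▓▓▒▒▒▒▒▒▓▓▓▓▓▓▒▒▒▒▒▒    
▓▓▓▓▓▓▒▒▒▒▒▒▓▓▓▓▓▓▒▒▒▒▒▒▓▓▓▓▓▓▒▒▒▒▒▒    
▓▓▓▓▓▓▒▒▒▒▒▒▓▓▓▓▓▓▒▒▒▒▒▒▓▓▓▓▓▓▒▒▒▒▒▒    
▓▓▓▓▓▓▒▒▒▒▒▒▓▓▓▓▓▓▒▒▒▒▒▒▓▓▓▓▓▓▒▒▒▒▒▒    
▓▓▓▓▓▓▒▒▒▒▒▒▓▓▓▓▓▓▒▒▒▒▒▒▓▓▓▓▓▓▒▒▒▒▒▒    
▓▓▓▓▓▓▒▒▒▒▒▒▓▓▓▓▓▓▒▒▒▒▒▒▓▓▓▓▓▓▒▒▒▒▒▒    
▒▒▒▒▒▒▓▓▓▓▓▓▒▒▒▒▒▒▓▓▓▓▓▓▒▒▒▒▒▒▓▓▓▓▓▓    
▒▒▒▒▒▒▓▓▓▓▓▓▒▒▒▒▒▒▓▓▓▓▓▓▒▒▒▒▒▒▓▓▓▓▓▓    
▒▒▒▒▒▒▓▓▓▓▓▓▒▒▒▒▒▒▓▓▓▓▓▓▒▒▒▒▒▒▓▓▓▓▓▓    
▒▒▒▒▒▒▓▓▓▓▓▓▒▒▒▒▒▒▓▓▓▓▓▓▒▒▒▒▒▒▓▓▓▓▓▓    
▒▒▒▒▒▒▓▓▓▓▓▓▒▒▒▒▒▒▓▓▓▓▓▓▒▒▒▒▒▒▓▓▓▓▓▓    


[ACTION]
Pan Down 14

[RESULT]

▒▒▒▒▒▒▓▓▓▓▓▓▒▒▒▒▒▒▓▓▓▓▓▓▒▒▒▒▒▒▓▓▓▓▓▓    
▒▒▒▒▒▒▓▓▓▓▓▓▒▒▒▒▒▒▓▓▓▓▓▓▒▒▒▒▒▒▓▓▓▓▓▓    
▒▒▒▒▒▒▓▓▓▓▓▓▒▒▒▒▒▒▓▓▓▓▓▓▒▒▒▒▒▒▓▓▓▓▓▓    
                                        
                                        
                                        
                                        
                                        
                                        
                                        
                                        
                                        
                                        
                                        
                                        
                                        
                                        


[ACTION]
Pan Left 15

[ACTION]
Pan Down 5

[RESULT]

                                        
                                        
                                        
                                        
                                        
                                        
                                        
                                        
                                        
                                        
                                        
                                        
                                        
                                        
                                        
                                        
                                        


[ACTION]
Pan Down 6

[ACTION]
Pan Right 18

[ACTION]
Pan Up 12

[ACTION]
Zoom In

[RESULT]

▒▒▒▒▒▒▓▓▓▓▓▓▓▓▓▓▓▓▒▒▒▒▒▒▒▒▒▒▒▒▓▓▓▓▓▓▓▓▓▓
▒▒▒▒▒▒▓▓▓▓▓▓▓▓▓▓▓▓▒▒▒▒▒▒▒▒▒▒▒▒▓▓▓▓▓▓▓▓▓▓
▒▒▒▒▒▒▓▓▓▓▓▓▓▓▓▓▓▓▒▒▒▒▒▒▒▒▒▒▒▒▓▓▓▓▓▓▓▓▓▓
▒▒▒▒▒▒▓▓▓▓▓▓▓▓▓▓▓▓▒▒▒▒▒▒▒▒▒▒▒▒▓▓▓▓▓▓▓▓▓▓
▒▒▒▒▒▒▓▓▓▓▓▓▓▓▓▓▓▓▒▒▒▒▒▒▒▒▒▒▒▒▓▓▓▓▓▓▓▓▓▓
▒▒▒▒▒▒▓▓▓▓▓▓▓▓▓▓▓▓▒▒▒▒▒▒▒▒▒▒▒▒▓▓▓▓▓▓▓▓▓▓
▒▒▒▒▒▒▓▓▓▓▓▓▓▓▓▓▓▓▒▒▒▒▒▒▒▒▒▒▒▒▓▓▓▓▓▓▓▓▓▓
▒▒▒▒▒▒▓▓▓▓▓▓▓▓▓▓▓▓▒▒▒▒▒▒▒▒▒▒▒▒▓▓▓▓▓▓▓▓▓▓
▒▒▒▒▒▒▓▓▓▓▓▓▓▓▓▓▓▓▒▒▒▒▒▒▒▒▒▒▒▒▓▓▓▓▓▓▓▓▓▓
▒▒▒▒▒▒▓▓▓▓▓▓▓▓▓▓▓▓▒▒▒▒▒▒▒▒▒▒▒▒▓▓▓▓▓▓▓▓▓▓
▒▒▒▒▒▒▓▓▓▓▓▓▓▓▓▓▓▓▒▒▒▒▒▒▒▒▒▒▒▒▓▓▓▓▓▓▓▓▓▓
▓▓▓▓▓▓▒▒▒▒▒▒▒▒▒▒▒▒▓▓▓▓▓▓▓▓▓▓▓▓▒▒▒▒▒▒▒▒▒▒
▓▓▓▓▓▓▒▒▒▒▒▒▒▒▒▒▒▒▓▓▓▓▓▓▓▓▓▓▓▓▒▒▒▒▒▒▒▒▒▒
▓▓▓▓▓▓▒▒▒▒▒▒▒▒▒▒▒▒▓▓▓▓▓▓▓▓▓▓▓▓▒▒▒▒▒▒▒▒▒▒
▓▓▓▓▓▓▒▒▒▒▒▒▒▒▒▒▒▒▓▓▓▓▓▓▓▓▓▓▓▓▒▒▒▒▒▒▒▒▒▒
▓▓▓▓▓▓▒▒▒▒▒▒▒▒▒▒▒▒▓▓▓▓▓▓▓▓▓▓▓▓▒▒▒▒▒▒▒▒▒▒
▓▓▓▓▓▓▒▒▒▒▒▒▒▒▒▒▒▒▓▓▓▓▓▓▓▓▓▓▓▓▒▒▒▒▒▒▒▒▒▒


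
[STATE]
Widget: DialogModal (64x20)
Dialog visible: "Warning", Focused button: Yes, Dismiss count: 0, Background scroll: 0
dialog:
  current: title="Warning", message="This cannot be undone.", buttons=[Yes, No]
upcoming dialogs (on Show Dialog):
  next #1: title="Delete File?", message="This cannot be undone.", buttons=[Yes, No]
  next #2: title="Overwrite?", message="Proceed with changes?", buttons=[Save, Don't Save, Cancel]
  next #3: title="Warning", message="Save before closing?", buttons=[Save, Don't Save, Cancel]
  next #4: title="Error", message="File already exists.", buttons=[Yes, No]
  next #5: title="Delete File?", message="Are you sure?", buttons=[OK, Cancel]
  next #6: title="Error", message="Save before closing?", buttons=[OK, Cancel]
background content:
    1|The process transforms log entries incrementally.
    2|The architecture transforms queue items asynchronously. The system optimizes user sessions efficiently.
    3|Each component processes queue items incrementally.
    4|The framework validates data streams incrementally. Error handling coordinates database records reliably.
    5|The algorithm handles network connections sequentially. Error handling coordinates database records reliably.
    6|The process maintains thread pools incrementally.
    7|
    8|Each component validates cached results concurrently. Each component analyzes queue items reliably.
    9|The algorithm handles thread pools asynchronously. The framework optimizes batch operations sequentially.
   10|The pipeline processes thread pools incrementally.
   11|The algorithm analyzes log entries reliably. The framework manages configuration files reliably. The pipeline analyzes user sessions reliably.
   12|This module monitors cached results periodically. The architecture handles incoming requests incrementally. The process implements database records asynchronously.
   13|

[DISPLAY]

The process transforms log entries incrementally.               
The architecture transforms queue items asynchronously. The syst
Each component processes queue items incrementally.             
The framework validates data streams incrementally. Error handli
The algorithm handles network connections sequentially. Error ha
The process maintains thread pools incrementally.               
                                                                
Each component vali┌────────────────────────┐rrently. Each compo
The algorithm handl│        Warning         │usly. The framework
The pipeline proces│ This cannot be undone. │ally.              
The algorithm analy│       [Yes]  No        │The framework manag
This module monitor└────────────────────────┘lly. The architectu
                                                                
                                                                
                                                                
                                                                
                                                                
                                                                
                                                                
                                                                


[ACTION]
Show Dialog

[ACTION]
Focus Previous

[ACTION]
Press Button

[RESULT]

The process transforms log entries incrementally.               
The architecture transforms queue items asynchronously. The syst
Each component processes queue items incrementally.             
The framework validates data streams incrementally. Error handli
The algorithm handles network connections sequentially. Error ha
The process maintains thread pools incrementally.               
                                                                
Each component validates cached results concurrently. Each compo
The algorithm handles thread pools asynchronously. The framework
The pipeline processes thread pools incrementally.              
The algorithm analyzes log entries reliably. The framework manag
This module monitors cached results periodically. The architectu
                                                                
                                                                
                                                                
                                                                
                                                                
                                                                
                                                                
                                                                


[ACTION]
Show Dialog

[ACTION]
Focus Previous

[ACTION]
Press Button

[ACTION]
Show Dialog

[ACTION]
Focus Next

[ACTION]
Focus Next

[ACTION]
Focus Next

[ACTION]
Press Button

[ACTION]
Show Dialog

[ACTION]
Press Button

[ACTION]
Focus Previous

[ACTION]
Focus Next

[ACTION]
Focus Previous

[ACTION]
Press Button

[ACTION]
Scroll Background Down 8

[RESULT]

The algorithm handles thread pools asynchronously. The framework
The pipeline processes thread pools incrementally.              
The algorithm analyzes log entries reliably. The framework manag
This module monitors cached results periodically. The architectu
                                                                
                                                                
                                                                
                                                                
                                                                
                                                                
                                                                
                                                                
                                                                
                                                                
                                                                
                                                                
                                                                
                                                                
                                                                
                                                                


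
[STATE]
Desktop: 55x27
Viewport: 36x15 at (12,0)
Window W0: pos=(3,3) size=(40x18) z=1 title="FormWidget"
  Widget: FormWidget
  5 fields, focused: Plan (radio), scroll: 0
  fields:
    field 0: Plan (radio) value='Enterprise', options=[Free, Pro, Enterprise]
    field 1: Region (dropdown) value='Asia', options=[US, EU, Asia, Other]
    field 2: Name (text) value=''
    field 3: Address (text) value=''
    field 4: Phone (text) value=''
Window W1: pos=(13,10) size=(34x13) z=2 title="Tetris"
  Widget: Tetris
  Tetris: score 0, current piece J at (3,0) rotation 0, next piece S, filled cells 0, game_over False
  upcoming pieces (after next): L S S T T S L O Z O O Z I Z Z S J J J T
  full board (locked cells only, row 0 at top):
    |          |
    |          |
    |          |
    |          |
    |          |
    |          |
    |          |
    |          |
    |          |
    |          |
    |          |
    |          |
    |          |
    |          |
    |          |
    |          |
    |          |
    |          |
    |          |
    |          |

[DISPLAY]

                                    
                                    
                                    
━━━━━━━━━━━━━━━━━━━━━━━━━━━━━━┓     
get                           ┃     
──────────────────────────────┨     
      ( ) Free  ( ) Pro  (●) E┃     
:     [Asia                 ▼]┃     
      [                      ]┃     
s:    [                      ]┃     
 ┏━━━━━━━━━━━━━━━━━━━━━━━━━━━━━━━━┓ 
 ┃ Tetris                         ┃ 
 ┠────────────────────────────────┨ 
 ┃          │Next:                ┃ 
 ┃          │ ░░                  ┃ 


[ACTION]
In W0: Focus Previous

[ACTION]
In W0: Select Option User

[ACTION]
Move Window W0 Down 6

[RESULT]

                                    
                                    
                                    
                                    
                                    
                                    
                                    
                                    
                                    
━━━━━━━━━━━━━━━━━━━━━━━━━━━━━━┓     
g┏━━━━━━━━━━━━━━━━━━━━━━━━━━━━━━━━┓ 
─┃ Tetris                         ┃ 
 ┠────────────────────────────────┨ 
:┃          │Next:                ┃ 
 ┃          │ ░░                  ┃ 


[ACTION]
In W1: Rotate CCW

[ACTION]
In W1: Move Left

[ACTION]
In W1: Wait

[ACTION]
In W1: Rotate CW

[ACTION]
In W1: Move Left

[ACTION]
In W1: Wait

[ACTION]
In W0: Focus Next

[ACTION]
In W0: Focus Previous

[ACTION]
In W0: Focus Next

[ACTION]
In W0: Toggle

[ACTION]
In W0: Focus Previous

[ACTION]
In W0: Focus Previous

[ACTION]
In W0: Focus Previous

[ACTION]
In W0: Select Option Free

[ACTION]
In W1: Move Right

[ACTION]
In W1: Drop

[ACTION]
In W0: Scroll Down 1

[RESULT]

                                    
                                    
                                    
                                    
                                    
                                    
                                    
                                    
                                    
━━━━━━━━━━━━━━━━━━━━━━━━━━━━━━┓     
g┏━━━━━━━━━━━━━━━━━━━━━━━━━━━━━━━━┓ 
─┃ Tetris                         ┃ 
:┠────────────────────────────────┨ 
 ┃          │Next:                ┃ 
s┃          │ ░░                  ┃ 


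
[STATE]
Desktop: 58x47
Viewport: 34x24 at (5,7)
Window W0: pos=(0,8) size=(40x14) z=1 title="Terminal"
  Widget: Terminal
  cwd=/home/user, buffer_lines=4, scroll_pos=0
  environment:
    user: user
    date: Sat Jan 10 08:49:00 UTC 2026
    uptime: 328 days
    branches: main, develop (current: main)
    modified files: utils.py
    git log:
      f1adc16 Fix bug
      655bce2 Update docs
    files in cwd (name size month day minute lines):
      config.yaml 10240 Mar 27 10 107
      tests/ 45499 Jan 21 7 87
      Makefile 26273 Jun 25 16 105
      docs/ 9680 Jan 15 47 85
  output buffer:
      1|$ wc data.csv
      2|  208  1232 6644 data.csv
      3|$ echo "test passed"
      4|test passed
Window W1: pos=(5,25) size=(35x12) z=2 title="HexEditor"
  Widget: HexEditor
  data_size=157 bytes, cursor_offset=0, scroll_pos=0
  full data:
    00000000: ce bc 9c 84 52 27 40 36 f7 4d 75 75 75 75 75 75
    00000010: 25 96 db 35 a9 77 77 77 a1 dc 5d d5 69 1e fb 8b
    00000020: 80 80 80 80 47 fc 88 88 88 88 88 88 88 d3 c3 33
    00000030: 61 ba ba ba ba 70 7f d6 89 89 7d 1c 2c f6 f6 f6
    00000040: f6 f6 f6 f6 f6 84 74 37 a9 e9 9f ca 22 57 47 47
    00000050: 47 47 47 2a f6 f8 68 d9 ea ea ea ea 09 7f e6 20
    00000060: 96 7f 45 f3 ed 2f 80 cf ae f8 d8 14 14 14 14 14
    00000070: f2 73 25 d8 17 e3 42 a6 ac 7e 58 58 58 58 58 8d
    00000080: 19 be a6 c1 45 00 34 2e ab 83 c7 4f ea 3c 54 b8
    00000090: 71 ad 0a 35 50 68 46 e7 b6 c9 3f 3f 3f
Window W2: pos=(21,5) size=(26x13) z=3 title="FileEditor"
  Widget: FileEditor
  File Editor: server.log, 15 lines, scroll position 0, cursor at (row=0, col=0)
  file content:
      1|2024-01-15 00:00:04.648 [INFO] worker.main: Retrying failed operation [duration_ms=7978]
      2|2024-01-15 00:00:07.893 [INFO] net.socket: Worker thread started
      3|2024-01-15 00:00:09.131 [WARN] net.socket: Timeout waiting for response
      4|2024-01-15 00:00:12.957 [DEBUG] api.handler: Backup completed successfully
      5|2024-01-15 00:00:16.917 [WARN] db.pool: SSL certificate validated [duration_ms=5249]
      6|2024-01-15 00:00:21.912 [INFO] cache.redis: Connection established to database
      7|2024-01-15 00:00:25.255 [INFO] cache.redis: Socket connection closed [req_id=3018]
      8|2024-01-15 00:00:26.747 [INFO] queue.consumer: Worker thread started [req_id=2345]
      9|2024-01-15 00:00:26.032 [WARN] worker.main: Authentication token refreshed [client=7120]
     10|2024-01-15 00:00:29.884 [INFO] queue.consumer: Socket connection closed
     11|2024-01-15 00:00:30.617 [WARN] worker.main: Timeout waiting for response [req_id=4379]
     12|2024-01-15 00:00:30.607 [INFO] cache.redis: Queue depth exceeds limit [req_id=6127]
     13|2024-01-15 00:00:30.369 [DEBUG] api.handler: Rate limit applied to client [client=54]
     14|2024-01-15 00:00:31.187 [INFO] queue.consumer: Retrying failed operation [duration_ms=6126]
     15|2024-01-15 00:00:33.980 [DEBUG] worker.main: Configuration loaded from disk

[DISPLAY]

                ┠─────────────────
━━━━━━━━━━━━━━━━┃█024-01-15 00:00:
minal           ┃2024-01-15 00:00:
────────────────┃2024-01-15 00:00:
 data.csv       ┃2024-01-15 00:00:
8  1232 6644 dat┃2024-01-15 00:00:
ho "test passed"┃2024-01-15 00:00:
 passed         ┃2024-01-15 00:00:
                ┃2024-01-15 00:00:
                ┃2024-01-15 00:00:
                ┗━━━━━━━━━━━━━━━━━
                                  
                                  
                                  
━━━━━━━━━━━━━━━━━━━━━━━━━━━━━━━━━━
                                  
                                  
                                  
┏━━━━━━━━━━━━━━━━━━━━━━━━━━━━━━━━━
┃ HexEditor                       
┠─────────────────────────────────
┃00000000  CE bc 9c 84 52 27 40 36
┃00000010  25 96 db 35 a9 77 77 77
┃00000020  80 80 80 80 47 fc 88 88


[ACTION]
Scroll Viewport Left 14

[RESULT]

                     ┠────────────
┏━━━━━━━━━━━━━━━━━━━━┃█024-01-15 0
┃ Terminal           ┃2024-01-15 0
┠────────────────────┃2024-01-15 0
┃$ wc data.csv       ┃2024-01-15 0
┃  208  1232 6644 dat┃2024-01-15 0
┃$ echo "test passed"┃2024-01-15 0
┃test passed         ┃2024-01-15 0
┃$ █                 ┃2024-01-15 0
┃                    ┃2024-01-15 0
┃                    ┗━━━━━━━━━━━━
┃                                 
┃                                 
┃                                 
┗━━━━━━━━━━━━━━━━━━━━━━━━━━━━━━━━━
                                  
                                  
                                  
     ┏━━━━━━━━━━━━━━━━━━━━━━━━━━━━
     ┃ HexEditor                  
     ┠────────────────────────────
     ┃00000000  CE bc 9c 84 52 27 
     ┃00000010  25 96 db 35 a9 77 
     ┃00000020  80 80 80 80 47 fc 


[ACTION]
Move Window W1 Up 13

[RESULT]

                     ┠────────────
┏━━━━━━━━━━━━━━━━━━━━┃█024-01-15 0
┃ Terminal           ┃2024-01-15 0
┠────────────────────┃2024-01-15 0
┃$ wc data.csv       ┃2024-01-15 0
┃  20┏━━━━━━━━━━━━━━━┃2024-01-15 0
┃$ ec┃ HexEditor     ┃2024-01-15 0
┃test┠───────────────┃2024-01-15 0
┃$ █ ┃00000000  CE bc┃2024-01-15 0
┃    ┃00000010  25 96┃2024-01-15 0
┃    ┃00000020  80 80┗━━━━━━━━━━━━
┃    ┃00000030  61 ba ba ba ba 70 
┃    ┃00000040  f6 f6 f6 f6 f6 84 
┃    ┃00000050  47 47 47 2a f6 f8 
┗━━━━┃00000060  96 7f 45 f3 ed 2f 
     ┃00000070  f2 73 25 d8 17 e3 
     ┗━━━━━━━━━━━━━━━━━━━━━━━━━━━━
                                  
                                  
                                  
                                  
                                  
                                  
                                  


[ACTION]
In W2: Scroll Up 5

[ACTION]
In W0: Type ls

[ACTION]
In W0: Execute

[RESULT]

                     ┠────────────
┏━━━━━━━━━━━━━━━━━━━━┃█024-01-15 0
┃ Terminal           ┃2024-01-15 0
┠────────────────────┃2024-01-15 0
┃$ wc data.csv       ┃2024-01-15 0
┃  20┏━━━━━━━━━━━━━━━┃2024-01-15 0
┃$ ec┃ HexEditor     ┃2024-01-15 0
┃test┠───────────────┃2024-01-15 0
┃$ ls┃00000000  CE bc┃2024-01-15 0
┃conf┃00000010  25 96┃2024-01-15 0
┃$ █ ┃00000020  80 80┗━━━━━━━━━━━━
┃    ┃00000030  61 ba ba ba ba 70 
┃    ┃00000040  f6 f6 f6 f6 f6 84 
┃    ┃00000050  47 47 47 2a f6 f8 
┗━━━━┃00000060  96 7f 45 f3 ed 2f 
     ┃00000070  f2 73 25 d8 17 e3 
     ┗━━━━━━━━━━━━━━━━━━━━━━━━━━━━
                                  
                                  
                                  
                                  
                                  
                                  
                                  


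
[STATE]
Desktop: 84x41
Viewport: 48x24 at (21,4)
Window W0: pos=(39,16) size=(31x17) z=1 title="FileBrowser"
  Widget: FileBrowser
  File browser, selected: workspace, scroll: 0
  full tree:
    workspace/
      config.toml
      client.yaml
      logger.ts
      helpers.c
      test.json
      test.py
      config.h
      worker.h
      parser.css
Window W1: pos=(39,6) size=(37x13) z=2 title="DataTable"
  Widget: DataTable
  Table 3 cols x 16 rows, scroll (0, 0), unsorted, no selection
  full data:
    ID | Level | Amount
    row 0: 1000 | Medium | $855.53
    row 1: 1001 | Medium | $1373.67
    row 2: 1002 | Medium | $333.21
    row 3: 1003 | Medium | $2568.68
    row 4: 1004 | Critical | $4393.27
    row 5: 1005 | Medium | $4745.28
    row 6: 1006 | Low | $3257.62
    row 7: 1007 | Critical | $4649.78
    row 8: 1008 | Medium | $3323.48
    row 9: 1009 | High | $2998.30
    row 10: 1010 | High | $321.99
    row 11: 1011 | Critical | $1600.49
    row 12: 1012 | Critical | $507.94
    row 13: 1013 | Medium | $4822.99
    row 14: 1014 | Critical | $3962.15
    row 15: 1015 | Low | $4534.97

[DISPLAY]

                                                
                                                
                  ┏━━━━━━━━━━━━━━━━━━━━━━━━━━━━━
                  ┃ DataTable                   
                  ┠─────────────────────────────
                  ┃ID  │Level   │Amount         
                  ┃────┼────────┼────────       
                  ┃1000│Medium  │$855.53        
                  ┃1001│Medium  │$1373.67       
                  ┃1002│Medium  │$333.21        
                  ┃1003│Medium  │$2568.68       
                  ┃1004│Critical│$4393.27       
                  ┃1005│Medium  │$4745.28       
                  ┃1006│Low     │$3257.62       
                  ┗━━━━━━━━━━━━━━━━━━━━━━━━━━━━━
                  ┃> [-] workspace/             
                  ┃    config.toml              
                  ┃    client.yaml              
                  ┃    logger.ts                
                  ┃    helpers.c                
                  ┃    test.json                
                  ┃    test.py                  
                  ┃    config.h                 
                  ┃    worker.h                 


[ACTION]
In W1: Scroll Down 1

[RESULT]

                                                
                                                
                  ┏━━━━━━━━━━━━━━━━━━━━━━━━━━━━━
                  ┃ DataTable                   
                  ┠─────────────────────────────
                  ┃ID  │Level   │Amount         
                  ┃────┼────────┼────────       
                  ┃1001│Medium  │$1373.67       
                  ┃1002│Medium  │$333.21        
                  ┃1003│Medium  │$2568.68       
                  ┃1004│Critical│$4393.27       
                  ┃1005│Medium  │$4745.28       
                  ┃1006│Low     │$3257.62       
                  ┃1007│Critical│$4649.78       
                  ┗━━━━━━━━━━━━━━━━━━━━━━━━━━━━━
                  ┃> [-] workspace/             
                  ┃    config.toml              
                  ┃    client.yaml              
                  ┃    logger.ts                
                  ┃    helpers.c                
                  ┃    test.json                
                  ┃    test.py                  
                  ┃    config.h                 
                  ┃    worker.h                 


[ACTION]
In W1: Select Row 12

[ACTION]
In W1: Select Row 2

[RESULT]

                                                
                                                
                  ┏━━━━━━━━━━━━━━━━━━━━━━━━━━━━━
                  ┃ DataTable                   
                  ┠─────────────────────────────
                  ┃ID  │Level   │Amount         
                  ┃────┼────────┼────────       
                  ┃1001│Medium  │$1373.67       
                  ┃>002│Medium  │$333.21        
                  ┃1003│Medium  │$2568.68       
                  ┃1004│Critical│$4393.27       
                  ┃1005│Medium  │$4745.28       
                  ┃1006│Low     │$3257.62       
                  ┃1007│Critical│$4649.78       
                  ┗━━━━━━━━━━━━━━━━━━━━━━━━━━━━━
                  ┃> [-] workspace/             
                  ┃    config.toml              
                  ┃    client.yaml              
                  ┃    logger.ts                
                  ┃    helpers.c                
                  ┃    test.json                
                  ┃    test.py                  
                  ┃    config.h                 
                  ┃    worker.h                 


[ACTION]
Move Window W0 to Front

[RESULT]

                                                
                                                
                  ┏━━━━━━━━━━━━━━━━━━━━━━━━━━━━━
                  ┃ DataTable                   
                  ┠─────────────────────────────
                  ┃ID  │Level   │Amount         
                  ┃────┼────────┼────────       
                  ┃1001│Medium  │$1373.67       
                  ┃>002│Medium  │$333.21        
                  ┃1003│Medium  │$2568.68       
                  ┃1004│Critical│$4393.27       
                  ┃1005│Medium  │$4745.28       
                  ┏━━━━━━━━━━━━━━━━━━━━━━━━━━━━━
                  ┃ FileBrowser                 
                  ┠─────────────────────────────
                  ┃> [-] workspace/             
                  ┃    config.toml              
                  ┃    client.yaml              
                  ┃    logger.ts                
                  ┃    helpers.c                
                  ┃    test.json                
                  ┃    test.py                  
                  ┃    config.h                 
                  ┃    worker.h                 


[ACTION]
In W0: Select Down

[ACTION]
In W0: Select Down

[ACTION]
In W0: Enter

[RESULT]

                                                
                                                
                  ┏━━━━━━━━━━━━━━━━━━━━━━━━━━━━━
                  ┃ DataTable                   
                  ┠─────────────────────────────
                  ┃ID  │Level   │Amount         
                  ┃────┼────────┼────────       
                  ┃1001│Medium  │$1373.67       
                  ┃>002│Medium  │$333.21        
                  ┃1003│Medium  │$2568.68       
                  ┃1004│Critical│$4393.27       
                  ┃1005│Medium  │$4745.28       
                  ┏━━━━━━━━━━━━━━━━━━━━━━━━━━━━━
                  ┃ FileBrowser                 
                  ┠─────────────────────────────
                  ┃  [-] workspace/             
                  ┃    config.toml              
                  ┃  > client.yaml              
                  ┃    logger.ts                
                  ┃    helpers.c                
                  ┃    test.json                
                  ┃    test.py                  
                  ┃    config.h                 
                  ┃    worker.h                 
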